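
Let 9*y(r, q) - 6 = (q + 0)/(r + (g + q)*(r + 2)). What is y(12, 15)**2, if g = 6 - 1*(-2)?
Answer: 452929/1004004 ≈ 0.45112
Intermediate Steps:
g = 8 (g = 6 + 2 = 8)
y(r, q) = 2/3 + q/(9*(r + (2 + r)*(8 + q))) (y(r, q) = 2/3 + ((q + 0)/(r + (8 + q)*(r + 2)))/9 = 2/3 + (q/(r + (8 + q)*(2 + r)))/9 = 2/3 + (q/(r + (2 + r)*(8 + q)))/9 = 2/3 + q/(9*(r + (2 + r)*(8 + q))))
y(12, 15)**2 = ((96 + 13*15 + 54*12 + 6*15*12)/(9*(16 + 2*15 + 9*12 + 15*12)))**2 = ((96 + 195 + 648 + 1080)/(9*(16 + 30 + 108 + 180)))**2 = ((1/9)*2019/334)**2 = ((1/9)*(1/334)*2019)**2 = (673/1002)**2 = 452929/1004004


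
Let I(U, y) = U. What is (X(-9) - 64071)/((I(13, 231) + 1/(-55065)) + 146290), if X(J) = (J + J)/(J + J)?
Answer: -1764007275/4028087347 ≈ -0.43793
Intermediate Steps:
X(J) = 1 (X(J) = (2*J)/((2*J)) = (2*J)*(1/(2*J)) = 1)
(X(-9) - 64071)/((I(13, 231) + 1/(-55065)) + 146290) = (1 - 64071)/((13 + 1/(-55065)) + 146290) = -64070/((13 - 1/55065) + 146290) = -64070/(715844/55065 + 146290) = -64070/8056174694/55065 = -64070*55065/8056174694 = -1764007275/4028087347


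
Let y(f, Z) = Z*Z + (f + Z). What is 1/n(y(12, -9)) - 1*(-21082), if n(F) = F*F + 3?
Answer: 148817839/7059 ≈ 21082.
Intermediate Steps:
y(f, Z) = Z + f + Z**2 (y(f, Z) = Z**2 + (Z + f) = Z + f + Z**2)
n(F) = 3 + F**2 (n(F) = F**2 + 3 = 3 + F**2)
1/n(y(12, -9)) - 1*(-21082) = 1/(3 + (-9 + 12 + (-9)**2)**2) - 1*(-21082) = 1/(3 + (-9 + 12 + 81)**2) + 21082 = 1/(3 + 84**2) + 21082 = 1/(3 + 7056) + 21082 = 1/7059 + 21082 = 148817839/7059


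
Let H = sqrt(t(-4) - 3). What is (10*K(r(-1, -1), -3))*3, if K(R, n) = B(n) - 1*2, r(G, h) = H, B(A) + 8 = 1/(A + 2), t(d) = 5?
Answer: -330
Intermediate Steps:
B(A) = -8 + 1/(2 + A) (B(A) = -8 + 1/(A + 2) = -8 + 1/(2 + A))
H = sqrt(2) (H = sqrt(5 - 3) = sqrt(2) ≈ 1.4142)
r(G, h) = sqrt(2)
K(R, n) = -2 + (-15 - 8*n)/(2 + n) (K(R, n) = (-15 - 8*n)/(2 + n) - 1*2 = (-15 - 8*n)/(2 + n) - 2 = -2 + (-15 - 8*n)/(2 + n))
(10*K(r(-1, -1), -3))*3 = (10*((-19 - 10*(-3))/(2 - 3)))*3 = (10*((-19 + 30)/(-1)))*3 = (10*(-1*11))*3 = (10*(-11))*3 = -110*3 = -330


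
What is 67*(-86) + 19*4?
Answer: -5686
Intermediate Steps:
67*(-86) + 19*4 = -5762 + 76 = -5686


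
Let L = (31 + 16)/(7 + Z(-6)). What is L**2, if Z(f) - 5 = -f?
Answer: 2209/324 ≈ 6.8179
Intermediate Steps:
Z(f) = 5 - f
L = 47/18 (L = (31 + 16)/(7 + (5 - 1*(-6))) = 47/(7 + (5 + 6)) = 47/(7 + 11) = 47/18 ≈ 2.6111)
L**2 = (47/18)**2 = 2209/324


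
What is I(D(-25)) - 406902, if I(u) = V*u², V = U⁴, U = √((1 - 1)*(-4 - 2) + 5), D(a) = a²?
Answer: 9358723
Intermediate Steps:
U = √5 (U = √(0*(-6) + 5) = √(0 + 5) = √5 ≈ 2.2361)
V = 25 (V = (√5)⁴ = 25)
I(u) = 25*u²
I(D(-25)) - 406902 = 25*((-25)²)² - 406902 = 25*625² - 406902 = 25*390625 - 406902 = 9765625 - 406902 = 9358723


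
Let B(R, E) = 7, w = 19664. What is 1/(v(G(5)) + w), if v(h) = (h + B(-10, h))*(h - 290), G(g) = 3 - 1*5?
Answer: 1/18204 ≈ 5.4933e-5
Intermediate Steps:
G(g) = -2 (G(g) = 3 - 5 = -2)
v(h) = (-290 + h)*(7 + h) (v(h) = (h + 7)*(h - 290) = (7 + h)*(-290 + h) = (-290 + h)*(7 + h))
1/(v(G(5)) + w) = 1/((-2030 + (-2)² - 283*(-2)) + 19664) = 1/((-2030 + 4 + 566) + 19664) = 1/(-1460 + 19664) = 1/18204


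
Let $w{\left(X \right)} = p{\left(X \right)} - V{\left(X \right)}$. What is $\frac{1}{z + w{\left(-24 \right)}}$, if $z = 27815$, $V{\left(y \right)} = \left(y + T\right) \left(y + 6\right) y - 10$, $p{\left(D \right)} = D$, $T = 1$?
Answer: $\frac{1}{37737} \approx 2.6499 \cdot 10^{-5}$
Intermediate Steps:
$V{\left(y \right)} = -10 + y \left(1 + y\right) \left(6 + y\right)$ ($V{\left(y \right)} = \left(y + 1\right) \left(y + 6\right) y - 10 = \left(1 + y\right) \left(6 + y\right) y - 10 = y \left(1 + y\right) \left(6 + y\right) - 10 = -10 + y \left(1 + y\right) \left(6 + y\right)$)
$w{\left(X \right)} = 10 - X^{3} - 7 X^{2} - 5 X$ ($w{\left(X \right)} = X - \left(-10 + X^{3} + 6 X + 7 X^{2}\right) = 10 - X^{3} - 7 X^{2} - 5 X$)
$\frac{1}{z + w{\left(-24 \right)}} = \frac{1}{27815 - \left(-13954 + 4032\right)} = \frac{1}{27815 + \left(10 - -13824 - 4032 + 120\right)} = \frac{1}{27815 + \left(10 + 13824 - 4032 + 120\right)} = \frac{1}{27815 + 9922} = \frac{1}{37737}$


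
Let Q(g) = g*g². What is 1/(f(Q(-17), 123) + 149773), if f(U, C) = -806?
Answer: 1/148967 ≈ 6.7129e-6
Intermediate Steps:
Q(g) = g³
1/(f(Q(-17), 123) + 149773) = 1/(-806 + 149773) = 1/148967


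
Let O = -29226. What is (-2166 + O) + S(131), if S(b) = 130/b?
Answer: -4112222/131 ≈ -31391.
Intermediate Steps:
(-2166 + O) + S(131) = (-2166 - 29226) + 130/131 = -31392 + 130*(1/131) = -31392 + 130/131 = -4112222/131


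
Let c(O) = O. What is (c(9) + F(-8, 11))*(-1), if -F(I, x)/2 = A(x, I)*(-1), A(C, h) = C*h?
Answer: 167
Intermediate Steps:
F(I, x) = 2*I*x (F(I, x) = -2*x*I*(-1) = -2*I*x*(-1) = -(-2)*I*x = 2*I*x)
(c(9) + F(-8, 11))*(-1) = (9 + 2*(-8)*11)*(-1) = (9 - 176)*(-1) = -167*(-1) = 167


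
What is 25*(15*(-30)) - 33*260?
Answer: -19830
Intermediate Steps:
25*(15*(-30)) - 33*260 = 25*(-450) - 1*8580 = -11250 - 8580 = -19830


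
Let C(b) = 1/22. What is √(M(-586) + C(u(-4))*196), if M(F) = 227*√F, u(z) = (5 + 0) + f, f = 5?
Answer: √(1078 + 27467*I*√586)/11 ≈ 52.46 + 52.375*I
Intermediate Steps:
u(z) = 10 (u(z) = (5 + 0) + 5 = 5 + 5 = 10)
C(b) = 1/22
√(M(-586) + C(u(-4))*196) = √(227*√(-586) + (1/22)*196) = √(227*(I*√586) + 98/11) = √(227*I*√586 + 98/11) = √(98/11 + 227*I*√586)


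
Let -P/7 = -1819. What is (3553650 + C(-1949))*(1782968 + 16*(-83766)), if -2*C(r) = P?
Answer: 1570424972852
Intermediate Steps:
P = 12733 (P = -7*(-1819) = 12733)
C(r) = -12733/2 (C(r) = -½*12733 = -12733/2)
(3553650 + C(-1949))*(1782968 + 16*(-83766)) = (3553650 - 12733/2)*(1782968 + 16*(-83766)) = 7094567*(1782968 - 1340256)/2 = (7094567/2)*442712 = 1570424972852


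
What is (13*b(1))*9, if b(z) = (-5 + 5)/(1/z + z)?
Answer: 0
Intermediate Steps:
b(z) = 0 (b(z) = 0/(z + 1/z) = 0)
(13*b(1))*9 = (13*0)*9 = 0*9 = 0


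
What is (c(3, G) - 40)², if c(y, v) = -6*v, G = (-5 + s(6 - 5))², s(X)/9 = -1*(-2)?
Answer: 1110916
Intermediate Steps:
s(X) = 18 (s(X) = 9*(-1*(-2)) = 9*2 = 18)
G = 169 (G = (-5 + 18)² = 13² = 169)
(c(3, G) - 40)² = (-6*169 - 40)² = (-1014 - 40)² = (-1054)² = 1110916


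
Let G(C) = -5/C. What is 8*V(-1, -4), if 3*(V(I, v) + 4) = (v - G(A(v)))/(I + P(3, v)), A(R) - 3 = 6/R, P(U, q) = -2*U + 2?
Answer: -1424/45 ≈ -31.644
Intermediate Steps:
P(U, q) = 2 - 2*U
A(R) = 3 + 6/R
V(I, v) = -4 + (v + 5/(3 + 6/v))/(3*(-4 + I)) (V(I, v) = -4 + ((v - (-5)/(3 + 6/v))/(I + (2 - 2*3)))/3 = -4 + ((v + 5/(3 + 6/v))/(I + (2 - 6)))/3 = -4 + ((v + 5/(3 + 6/v))/(I - 4))/3 = -4 + ((v + 5/(3 + 6/v))/(-4 + I))/3 = -4 + (v + 5/(3 + 6/v))/(3*(-4 + I)))
8*V(-1, -4) = 8*((5*(-4) + 3*(2 - 4)*(48 - 4 - 12*(-1)))/(9*(-4 - 1)*(2 - 4))) = 8*((1/9)*(-20 + 3*(-2)*(48 - 4 + 12))/(-5*(-2))) = 8*((1/9)*(-1/5)*(-1/2)*(-20 + 3*(-2)*56)) = 8*((1/9)*(-1/5)*(-1/2)*(-20 - 336)) = 8*((1/9)*(-1/5)*(-1/2)*(-356)) = 8*(-178/45) = -1424/45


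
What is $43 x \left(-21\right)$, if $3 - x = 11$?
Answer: $7224$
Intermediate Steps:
$x = -8$ ($x = 3 - 11 = -8$)
$43 x \left(-21\right) = 43 \left(-8\right) \left(-21\right) = \left(-344\right) \left(-21\right) = 7224$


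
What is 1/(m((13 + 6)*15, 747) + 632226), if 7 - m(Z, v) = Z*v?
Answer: 1/419338 ≈ 2.3847e-6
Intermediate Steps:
m(Z, v) = 7 - Z*v
1/(m((13 + 6)*15, 747) + 632226) = 1/((7 - 1*(13 + 6)*15*747) + 632226) = 1/((7 - 1*19*15*747) + 632226) = 1/((7 - 1*285*747) + 632226) = 1/((7 - 212895) + 632226) = 1/(-212888 + 632226) = 1/419338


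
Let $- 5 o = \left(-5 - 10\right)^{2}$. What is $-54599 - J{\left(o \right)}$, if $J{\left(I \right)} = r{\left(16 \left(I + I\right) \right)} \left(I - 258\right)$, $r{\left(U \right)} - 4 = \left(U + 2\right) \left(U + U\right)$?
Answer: $1254802933$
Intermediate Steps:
$r{\left(U \right)} = 4 + 2 U \left(2 + U\right)$ ($r{\left(U \right)} = 4 + \left(U + 2\right) \left(U + U\right) = 4 + \left(2 + U\right) 2 U = 4 + 2 U \left(2 + U\right)$)
$o = -45$ ($o = - \frac{\left(-5 - 10\right)^{2}}{5} = - \frac{\left(-15\right)^{2}}{5} = \left(- \frac{1}{5}\right) 225 = -45$)
$J{\left(I \right)} = \left(-258 + I\right) \left(4 + 128 I + 2048 I^{2}\right)$ ($J{\left(I \right)} = \left(4 + 2 \left(16 \left(I + I\right)\right)^{2} + 4 \cdot 16 \left(I + I\right)\right) \left(I - 258\right) = \left(4 + 2 \left(16 \cdot 2 I\right)^{2} + 4 \cdot 16 \cdot 2 I\right) \left(-258 + I\right) = \left(4 + 2 \left(32 I\right)^{2} + 4 \cdot 32 I\right) \left(-258 + I\right) = \left(4 + 2 \cdot 1024 I^{2} + 128 I\right) \left(-258 + I\right) = \left(4 + 2048 I^{2} + 128 I\right) \left(-258 + I\right) = \left(4 + 128 I + 2048 I^{2}\right) \left(-258 + I\right) = \left(-258 + I\right) \left(4 + 128 I + 2048 I^{2}\right)$)
$-54599 - J{\left(o \right)} = -54599 - 4 \left(-258 - 45\right) \left(1 + 32 \left(-45\right) + 512 \left(-45\right)^{2}\right) = -54599 - 4 \left(-303\right) \left(1 - 1440 + 512 \cdot 2025\right) = -54599 - 4 \left(-303\right) \left(1 - 1440 + 1036800\right) = -54599 - 4 \left(-303\right) 1035361 = -54599 - -1254857532 = -54599 + 1254857532 = 1254802933$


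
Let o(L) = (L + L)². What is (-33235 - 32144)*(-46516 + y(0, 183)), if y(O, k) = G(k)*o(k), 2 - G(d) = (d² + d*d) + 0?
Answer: 586572776053788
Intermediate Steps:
o(L) = 4*L² (o(L) = (2*L)² = 4*L²)
G(d) = 2 - 2*d² (G(d) = 2 - ((d² + d*d) + 0) = 2 - ((d² + d²) + 0) = 2 - (2*d² + 0) = 2 - 2*d²)
y(O, k) = 4*k²*(2 - 2*k²) (y(O, k) = (2 - 2*k²)*(4*k²) = 4*k²*(2 - 2*k²))
(-33235 - 32144)*(-46516 + y(0, 183)) = (-33235 - 32144)*(-46516 + 8*183²*(1 - 1*183²)) = -65379*(-46516 + 8*33489*(1 - 1*33489)) = -65379*(-46516 + 8*33489*(1 - 33489)) = -65379*(-46516 + 8*33489*(-33488)) = -65379*(-46516 - 8971837056) = -65379*(-8971883572) = 586572776053788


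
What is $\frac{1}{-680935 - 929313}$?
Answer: $- \frac{1}{1610248} \approx -6.2102 \cdot 10^{-7}$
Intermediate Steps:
$\frac{1}{-680935 - 929313} = \frac{1}{-1610248} = - \frac{1}{1610248}$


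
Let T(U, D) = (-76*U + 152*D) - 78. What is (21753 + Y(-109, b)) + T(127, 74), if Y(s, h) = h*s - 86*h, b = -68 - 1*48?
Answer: 45891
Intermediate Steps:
b = -116 (b = -68 - 48 = -116)
Y(s, h) = -86*h + h*s
T(U, D) = -78 - 76*U + 152*D
(21753 + Y(-109, b)) + T(127, 74) = (21753 - 116*(-86 - 109)) + (-78 - 76*127 + 152*74) = (21753 - 116*(-195)) + (-78 - 9652 + 11248) = (21753 + 22620) + 1518 = 44373 + 1518 = 45891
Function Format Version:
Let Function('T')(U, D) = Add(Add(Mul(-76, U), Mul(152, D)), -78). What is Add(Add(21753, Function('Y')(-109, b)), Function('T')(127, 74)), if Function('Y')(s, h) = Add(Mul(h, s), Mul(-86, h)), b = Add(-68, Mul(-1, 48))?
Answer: 45891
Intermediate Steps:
b = -116 (b = Add(-68, -48) = -116)
Function('Y')(s, h) = Add(Mul(-86, h), Mul(h, s))
Function('T')(U, D) = Add(-78, Mul(-76, U), Mul(152, D))
Add(Add(21753, Function('Y')(-109, b)), Function('T')(127, 74)) = Add(Add(21753, Mul(-116, Add(-86, -109))), Add(-78, Mul(-76, 127), Mul(152, 74))) = Add(Add(21753, Mul(-116, -195)), Add(-78, -9652, 11248)) = Add(Add(21753, 22620), 1518) = Add(44373, 1518) = 45891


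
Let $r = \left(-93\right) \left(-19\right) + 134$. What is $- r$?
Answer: $-1901$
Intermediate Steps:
$r = 1901$ ($r = 1767 + 134 = 1901$)
$- r = \left(-1\right) 1901 = -1901$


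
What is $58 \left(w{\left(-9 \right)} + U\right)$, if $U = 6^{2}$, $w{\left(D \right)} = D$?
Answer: $1566$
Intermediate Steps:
$U = 36$
$58 \left(w{\left(-9 \right)} + U\right) = 58 \left(-9 + 36\right) = 58 \cdot 27 = 1566$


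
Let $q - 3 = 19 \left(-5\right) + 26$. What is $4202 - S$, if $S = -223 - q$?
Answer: $4359$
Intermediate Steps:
$q = -66$ ($q = 3 + \left(19 \left(-5\right) + 26\right) = 3 + \left(-95 + 26\right) = 3 - 69 = -66$)
$S = -157$ ($S = -223 - -66 = -223 + 66 = -157$)
$4202 - S = 4202 - -157 = 4202 + 157 = 4359$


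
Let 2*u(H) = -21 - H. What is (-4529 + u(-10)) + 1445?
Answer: -6179/2 ≈ -3089.5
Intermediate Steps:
u(H) = -21/2 - H/2 (u(H) = (-21 - H)/2 = -21/2 - H/2)
(-4529 + u(-10)) + 1445 = (-4529 + (-21/2 - 1/2*(-10))) + 1445 = (-4529 + (-21/2 + 5)) + 1445 = (-4529 - 11/2) + 1445 = -9069/2 + 1445 = -6179/2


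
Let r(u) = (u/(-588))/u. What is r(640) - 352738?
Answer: -207409945/588 ≈ -3.5274e+5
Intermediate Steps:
r(u) = -1/588 (r(u) = (u*(-1/588))/u = (-u/588)/u = -1/588)
r(640) - 352738 = -1/588 - 352738 = -207409945/588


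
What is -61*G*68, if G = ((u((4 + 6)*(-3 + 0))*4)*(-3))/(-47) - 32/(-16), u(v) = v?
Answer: 1103368/47 ≈ 23476.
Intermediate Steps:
G = -266/47 (G = ((((4 + 6)*(-3 + 0))*4)*(-3))/(-47) - 32/(-16) = (((10*(-3))*4)*(-3))*(-1/47) - 32*(-1/16) = (-30*4*(-3))*(-1/47) + 2 = -120*(-3)*(-1/47) + 2 = 360*(-1/47) + 2 = -360/47 + 2 = -266/47 ≈ -5.6596)
-61*G*68 = -61*(-266/47)*68 = (16226/47)*68 = 1103368/47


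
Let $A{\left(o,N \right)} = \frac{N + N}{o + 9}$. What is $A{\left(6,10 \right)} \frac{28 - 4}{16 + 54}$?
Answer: $\frac{16}{35} \approx 0.45714$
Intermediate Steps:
$A{\left(o,N \right)} = \frac{2 N}{9 + o}$
$A{\left(6,10 \right)} \frac{28 - 4}{16 + 54} = 2 \cdot 10 \frac{1}{9 + 6} \frac{28 - 4}{16 + 54} = 2 \cdot 10 \cdot \frac{1}{15} \cdot \frac{24}{70} = 2 \cdot 10 \cdot \frac{1}{15} \cdot 24 \cdot \frac{1}{70} = \frac{4}{3} \cdot \frac{12}{35} = \frac{16}{35}$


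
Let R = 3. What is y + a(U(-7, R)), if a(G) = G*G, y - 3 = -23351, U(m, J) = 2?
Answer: -23344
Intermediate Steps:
y = -23348 (y = 3 - 23351 = -23348)
a(G) = G**2
y + a(U(-7, R)) = -23348 + 2**2 = -23348 + 4 = -23344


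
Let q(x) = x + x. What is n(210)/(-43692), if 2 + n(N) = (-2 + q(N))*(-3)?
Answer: 314/10923 ≈ 0.028747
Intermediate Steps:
q(x) = 2*x
n(N) = 4 - 6*N (n(N) = -2 + (-2 + 2*N)*(-3) = -2 + (6 - 6*N) = 4 - 6*N)
n(210)/(-43692) = (4 - 6*210)/(-43692) = (4 - 1260)*(-1/43692) = -1256*(-1/43692) = 314/10923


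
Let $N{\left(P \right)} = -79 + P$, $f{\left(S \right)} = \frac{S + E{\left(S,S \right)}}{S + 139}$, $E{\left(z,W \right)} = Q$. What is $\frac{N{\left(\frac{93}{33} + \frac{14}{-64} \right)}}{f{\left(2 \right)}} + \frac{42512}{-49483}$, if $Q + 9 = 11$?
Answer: $- \frac{187695087875}{69672064} \approx -2694.0$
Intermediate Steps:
$Q = 2$ ($Q = -9 + 11 = 2$)
$E{\left(z,W \right)} = 2$
$f{\left(S \right)} = \frac{2 + S}{139 + S}$ ($f{\left(S \right)} = \frac{S + 2}{S + 139} = \frac{2 + S}{139 + S}$)
$\frac{N{\left(\frac{93}{33} + \frac{14}{-64} \right)}}{f{\left(2 \right)}} + \frac{42512}{-49483} = \frac{-79 + \left(\frac{93}{33} + \frac{14}{-64}\right)}{\frac{1}{139 + 2} \left(2 + 2\right)} + \frac{42512}{-49483} = \frac{-79 + \left(93 \cdot \frac{1}{33} + 14 \left(- \frac{1}{64}\right)\right)}{\frac{1}{141} \cdot 4} + 42512 \left(- \frac{1}{49483}\right) = \frac{-79 + \left(\frac{31}{11} - \frac{7}{32}\right)}{\frac{1}{141} \cdot 4} - \frac{42512}{49483} = \frac{-79 + \frac{915}{352}}{\frac{4}{141}} - \frac{42512}{49483} = \left(- \frac{26893}{352}\right) \frac{141}{4} - \frac{42512}{49483} = - \frac{3791913}{1408} - \frac{42512}{49483} = - \frac{187695087875}{69672064}$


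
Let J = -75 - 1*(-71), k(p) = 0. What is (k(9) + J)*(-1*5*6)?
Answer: 120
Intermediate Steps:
J = -4 (J = -75 + 71 = -4)
(k(9) + J)*(-1*5*6) = (0 - 4)*(-1*5*6) = -(-20)*6 = -4*(-30) = 120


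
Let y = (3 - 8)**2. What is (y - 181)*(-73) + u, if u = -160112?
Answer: -148724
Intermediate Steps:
y = 25 (y = (-5)**2 = 25)
(y - 181)*(-73) + u = (25 - 181)*(-73) - 160112 = -156*(-73) - 160112 = 11388 - 160112 = -148724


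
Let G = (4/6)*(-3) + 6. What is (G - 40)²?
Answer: 1296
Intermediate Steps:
G = 4 (G = (4*(⅙))*(-3) + 6 = (⅔)*(-3) + 6 = -2 + 6 = 4)
(G - 40)² = (4 - 40)² = (-36)² = 1296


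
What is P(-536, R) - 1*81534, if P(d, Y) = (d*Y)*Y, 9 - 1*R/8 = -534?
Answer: -10114581630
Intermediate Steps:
R = 4344 (R = 72 - 8*(-534) = 72 + 4272 = 4344)
P(d, Y) = d*Y² (P(d, Y) = (Y*d)*Y = d*Y²)
P(-536, R) - 1*81534 = -536*4344² - 1*81534 = -536*18870336 - 81534 = -10114500096 - 81534 = -10114581630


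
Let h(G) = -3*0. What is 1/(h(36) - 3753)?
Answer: -1/3753 ≈ -0.00026645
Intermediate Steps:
h(G) = 0
1/(h(36) - 3753) = 1/(0 - 3753) = 1/(-3753) = -1/3753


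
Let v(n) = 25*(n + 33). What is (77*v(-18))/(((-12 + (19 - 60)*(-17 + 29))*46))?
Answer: -1375/1104 ≈ -1.2455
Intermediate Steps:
v(n) = 825 + 25*n (v(n) = 25*(33 + n) = 825 + 25*n)
(77*v(-18))/(((-12 + (19 - 60)*(-17 + 29))*46)) = (77*(825 + 25*(-18)))/(((-12 + (19 - 60)*(-17 + 29))*46)) = (77*(825 - 450))/(((-12 - 41*12)*46)) = (77*375)/(((-12 - 492)*46)) = 28875/((-504*46)) = 28875/(-23184) = 28875*(-1/23184) = -1375/1104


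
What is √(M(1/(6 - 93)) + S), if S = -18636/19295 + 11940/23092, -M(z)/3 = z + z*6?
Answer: 2*I*√541061986847882845/3230311015 ≈ 0.45542*I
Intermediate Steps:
M(z) = -21*z (M(z) = -3*(z + z*6) = -3*(z + 6*z) = -21*z)
S = -49990053/111390035 (S = -18636*1/19295 + 11940*(1/23092) = -18636/19295 + 2985/5773 = -49990053/111390035 ≈ -0.44878)
√(M(1/(6 - 93)) + S) = √(-21/(6 - 93) - 49990053/111390035) = √(-21/(-87) - 49990053/111390035) = √(-21*(-1/87) - 49990053/111390035) = √(7/29 - 49990053/111390035) = √(-669981292/3230311015) = 2*I*√541061986847882845/3230311015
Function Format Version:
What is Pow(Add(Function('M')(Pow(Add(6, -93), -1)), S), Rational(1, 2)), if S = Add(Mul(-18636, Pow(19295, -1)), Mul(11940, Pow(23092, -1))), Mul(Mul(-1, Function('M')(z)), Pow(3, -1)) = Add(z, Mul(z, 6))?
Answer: Mul(Rational(2, 3230311015), I, Pow(541061986847882845, Rational(1, 2))) ≈ Mul(0.45542, I)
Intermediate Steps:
Function('M')(z) = Mul(-21, z) (Function('M')(z) = Mul(-3, Add(z, Mul(z, 6))) = Mul(-3, Add(z, Mul(6, z))) = Mul(-3, Mul(7, z)) = Mul(-21, z))
S = Rational(-49990053, 111390035) (S = Add(Mul(-18636, Rational(1, 19295)), Mul(11940, Rational(1, 23092))) = Add(Rational(-18636, 19295), Rational(2985, 5773)) = Rational(-49990053, 111390035) ≈ -0.44878)
Pow(Add(Function('M')(Pow(Add(6, -93), -1)), S), Rational(1, 2)) = Pow(Add(Mul(-21, Pow(Add(6, -93), -1)), Rational(-49990053, 111390035)), Rational(1, 2)) = Pow(Add(Mul(-21, Pow(-87, -1)), Rational(-49990053, 111390035)), Rational(1, 2)) = Pow(Add(Mul(-21, Rational(-1, 87)), Rational(-49990053, 111390035)), Rational(1, 2)) = Pow(Add(Rational(7, 29), Rational(-49990053, 111390035)), Rational(1, 2)) = Pow(Rational(-669981292, 3230311015), Rational(1, 2)) = Mul(Rational(2, 3230311015), I, Pow(541061986847882845, Rational(1, 2)))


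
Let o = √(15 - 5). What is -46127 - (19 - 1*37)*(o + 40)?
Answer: -45407 + 18*√10 ≈ -45350.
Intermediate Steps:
o = √10 ≈ 3.1623
-46127 - (19 - 1*37)*(o + 40) = -46127 - (19 - 1*37)*(√10 + 40) = -46127 - (19 - 37)*(40 + √10) = -46127 - (-18)*(40 + √10) = -46127 - (-720 - 18*√10) = -46127 + (720 + 18*√10) = -45407 + 18*√10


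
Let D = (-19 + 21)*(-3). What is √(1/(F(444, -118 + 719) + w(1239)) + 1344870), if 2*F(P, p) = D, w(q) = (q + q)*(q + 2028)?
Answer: √88141585230163043853/8095623 ≈ 1159.7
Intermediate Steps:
w(q) = 2*q*(2028 + q) (w(q) = (2*q)*(2028 + q) = 2*q*(2028 + q))
D = -6 (D = 2*(-3) = -6)
F(P, p) = -3 (F(P, p) = (½)*(-6) = -3)
√(1/(F(444, -118 + 719) + w(1239)) + 1344870) = √(1/(-3 + 2*1239*(2028 + 1239)) + 1344870) = √(1/(-3 + 2*1239*3267) + 1344870) = √(1/(-3 + 8095626) + 1344870) = √(1/8095623 + 1344870) = √(10887560504011/8095623) = √88141585230163043853/8095623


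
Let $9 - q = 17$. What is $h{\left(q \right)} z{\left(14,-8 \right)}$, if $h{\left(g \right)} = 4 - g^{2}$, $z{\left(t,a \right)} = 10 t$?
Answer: $-8400$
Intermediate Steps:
$q = -8$ ($q = 9 - 17 = -8$)
$h{\left(q \right)} z{\left(14,-8 \right)} = \left(4 - \left(-8\right)^{2}\right) 10 \cdot 14 = \left(4 - 64\right) 140 = \left(-60\right) 140 = -8400$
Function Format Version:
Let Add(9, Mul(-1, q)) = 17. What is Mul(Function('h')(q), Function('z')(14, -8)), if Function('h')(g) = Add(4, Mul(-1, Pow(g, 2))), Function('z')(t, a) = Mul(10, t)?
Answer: -8400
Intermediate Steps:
q = -8 (q = Add(9, Mul(-1, 17)) = Add(9, -17) = -8)
Mul(Function('h')(q), Function('z')(14, -8)) = Mul(Add(4, Mul(-1, Pow(-8, 2))), Mul(10, 14)) = Mul(Add(4, Mul(-1, 64)), 140) = Mul(Add(4, -64), 140) = Mul(-60, 140) = -8400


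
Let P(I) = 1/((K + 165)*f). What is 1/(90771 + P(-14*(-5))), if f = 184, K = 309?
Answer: 87216/7916683537 ≈ 1.1017e-5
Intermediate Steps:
P(I) = 1/87216 (P(I) = 1/((309 + 165)*184) = (1/184)/474 = (1/474)*(1/184) = 1/87216)
1/(90771 + P(-14*(-5))) = 1/(90771 + 1/87216) = 1/(7916683537/87216) = 87216/7916683537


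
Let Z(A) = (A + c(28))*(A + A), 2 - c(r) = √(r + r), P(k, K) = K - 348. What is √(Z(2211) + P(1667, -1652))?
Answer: √(9783886 - 8844*√14) ≈ 3122.6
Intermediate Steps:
P(k, K) = -348 + K
c(r) = 2 - √2*√r (c(r) = 2 - √(r + r) = 2 - √(2*r) = 2 - √2*√r)
Z(A) = 2*A*(2 + A - 2*√14) (Z(A) = (A + (2 - √2*√28))*(A + A) = (A + (2 - √2*2*√7))*(2*A) = (A + (2 - 2*√14))*(2*A) = (2 + A - 2*√14)*(2*A) = 2*A*(2 + A - 2*√14))
√(Z(2211) + P(1667, -1652)) = √(2*2211*(2 + 2211 - 2*√14) + (-348 - 1652)) = √(2*2211*(2213 - 2*√14) - 2000) = √((9785886 - 8844*√14) - 2000) = √(9783886 - 8844*√14)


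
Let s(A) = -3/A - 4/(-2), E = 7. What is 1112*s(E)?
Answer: 12232/7 ≈ 1747.4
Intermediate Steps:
s(A) = 2 - 3/A (s(A) = -3/A - 4*(-½) = -3/A + 2 = 2 - 3/A)
1112*s(E) = 1112*(2 - 3/7) = 1112*(11/7) = 12232/7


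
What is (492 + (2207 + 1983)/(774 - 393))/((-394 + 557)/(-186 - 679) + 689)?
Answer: 82885165/113504091 ≈ 0.73024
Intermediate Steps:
(492 + (2207 + 1983)/(774 - 393))/((-394 + 557)/(-186 - 679) + 689) = (492 + 4190/381)/(163/(-865) + 689) = (492 + 4190*(1/381))/(163*(-1/865) + 689) = (492 + 4190/381)/(-163/865 + 689) = 191642/(381*(595822/865)) = (191642/381)*(865/595822) = 82885165/113504091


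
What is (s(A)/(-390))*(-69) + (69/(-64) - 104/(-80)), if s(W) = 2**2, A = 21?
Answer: 3867/4160 ≈ 0.92957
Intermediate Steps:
s(W) = 4
(s(A)/(-390))*(-69) + (69/(-64) - 104/(-80)) = (4/(-390))*(-69) + (69/(-64) - 104/(-80)) = (4*(-1/390))*(-69) + (69*(-1/64) - 104*(-1/80)) = -2/195*(-69) + (-69/64 + 13/10) = 46/65 + 71/320 = 3867/4160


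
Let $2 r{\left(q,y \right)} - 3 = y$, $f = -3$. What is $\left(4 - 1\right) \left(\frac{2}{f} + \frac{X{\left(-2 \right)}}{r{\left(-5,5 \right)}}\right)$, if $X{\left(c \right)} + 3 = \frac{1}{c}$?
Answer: $- \frac{37}{8} \approx -4.625$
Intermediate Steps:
$X{\left(c \right)} = -3 + \frac{1}{c}$
$r{\left(q,y \right)} = \frac{3}{2} + \frac{y}{2}$
$\left(4 - 1\right) \left(\frac{2}{f} + \frac{X{\left(-2 \right)}}{r{\left(-5,5 \right)}}\right) = \left(4 - 1\right) \left(\frac{2}{-3} + \frac{-3 + \frac{1}{-2}}{\frac{3}{2} + \frac{1}{2} \cdot 5}\right) = 3 \left(2 \left(- \frac{1}{3}\right) + \frac{-3 - \frac{1}{2}}{\frac{3}{2} + \frac{5}{2}}\right) = 3 \left(- \frac{2}{3} - \frac{7}{2 \cdot 4}\right) = 3 \left(- \frac{2}{3} - \frac{7}{8}\right) = 3 \left(- \frac{37}{24}\right) = - \frac{37}{8}$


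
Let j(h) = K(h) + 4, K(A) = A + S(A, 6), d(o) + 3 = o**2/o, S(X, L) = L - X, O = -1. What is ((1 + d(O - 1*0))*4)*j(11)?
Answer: -120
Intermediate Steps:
d(o) = -3 + o (d(o) = -3 + o**2/o = -3 + o)
K(A) = 6 (K(A) = A + (6 - A) = 6)
j(h) = 10 (j(h) = 6 + 4 = 10)
((1 + d(O - 1*0))*4)*j(11) = ((1 + (-3 + (-1 - 1*0)))*4)*10 = ((1 + (-3 + (-1 + 0)))*4)*10 = ((1 + (-3 - 1))*4)*10 = ((1 - 4)*4)*10 = -3*4*10 = -12*10 = -120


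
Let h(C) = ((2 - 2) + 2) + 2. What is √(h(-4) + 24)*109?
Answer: 218*√7 ≈ 576.77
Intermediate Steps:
h(C) = 4 (h(C) = (0 + 2) + 2 = 2 + 2 = 4)
√(h(-4) + 24)*109 = √(4 + 24)*109 = √28*109 = (2*√7)*109 = 218*√7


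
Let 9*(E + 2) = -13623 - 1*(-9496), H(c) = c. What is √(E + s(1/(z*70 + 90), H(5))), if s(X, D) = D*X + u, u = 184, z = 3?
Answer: I*√248885/30 ≈ 16.629*I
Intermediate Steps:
E = -4145/9 (E = -2 + (-13623 - 1*(-9496))/9 = -2 + (-13623 + 9496)/9 = -2 + (⅑)*(-4127) = -2 - 4127/9 = -4145/9 ≈ -460.56)
s(X, D) = 184 + D*X (s(X, D) = D*X + 184 = 184 + D*X)
√(E + s(1/(z*70 + 90), H(5))) = √(-4145/9 + (184 + 5/(3*70 + 90))) = √(-4145/9 + (184 + 5/(210 + 90))) = √(-4145/9 + (184 + 5/300)) = √(-4145/9 + (184 + 5*(1/300))) = √(-4145/9 + (184 + 1/60)) = √(-4145/9 + 11041/60) = √(-49777/180) = I*√248885/30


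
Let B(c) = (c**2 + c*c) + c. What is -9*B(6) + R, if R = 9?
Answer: -693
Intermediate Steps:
B(c) = c + 2*c**2 (B(c) = (c**2 + c**2) + c = 2*c**2 + c = c + 2*c**2)
-9*B(6) + R = -54*(1 + 2*6) + 9 = -54*(1 + 12) + 9 = -54*13 + 9 = -9*78 + 9 = -702 + 9 = -693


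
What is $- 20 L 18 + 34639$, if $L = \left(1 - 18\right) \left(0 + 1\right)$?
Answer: $40759$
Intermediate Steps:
$L = -17$ ($L = \left(-17\right) 1 = -17$)
$- 20 L 18 + 34639 = \left(-20\right) \left(-17\right) 18 + 34639 = 340 \cdot 18 + 34639 = 6120 + 34639 = 40759$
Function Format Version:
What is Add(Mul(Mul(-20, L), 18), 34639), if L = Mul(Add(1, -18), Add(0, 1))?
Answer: 40759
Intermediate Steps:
L = -17 (L = Mul(-17, 1) = -17)
Add(Mul(Mul(-20, L), 18), 34639) = Add(Mul(Mul(-20, -17), 18), 34639) = Add(Mul(340, 18), 34639) = Add(6120, 34639) = 40759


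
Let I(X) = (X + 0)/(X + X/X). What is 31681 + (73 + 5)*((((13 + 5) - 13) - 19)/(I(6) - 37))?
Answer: 8022937/253 ≈ 31711.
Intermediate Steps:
I(X) = X/(1 + X) (I(X) = X/(X + 1) = X/(1 + X))
31681 + (73 + 5)*((((13 + 5) - 13) - 19)/(I(6) - 37)) = 31681 + (73 + 5)*((((13 + 5) - 13) - 19)/(6/(1 + 6) - 37)) = 31681 + 78*(((18 - 13) - 19)/(6/7 - 37)) = 31681 + 78*((5 - 19)/(6*(1/7) - 37)) = 31681 + 78*(-14/(6/7 - 37)) = 31681 + 78*(-14/(-253/7)) = 31681 + 78*(-14*(-7/253)) = 31681 + 78*(98/253) = 31681 + 7644/253 = 8022937/253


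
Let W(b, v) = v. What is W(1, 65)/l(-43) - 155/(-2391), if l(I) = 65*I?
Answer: 4274/102813 ≈ 0.041571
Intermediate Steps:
W(1, 65)/l(-43) - 155/(-2391) = 65/((65*(-43))) - 155/(-2391) = 65/(-2795) - 155*(-1/2391) = 65*(-1/2795) + 155/2391 = -1/43 + 155/2391 = 4274/102813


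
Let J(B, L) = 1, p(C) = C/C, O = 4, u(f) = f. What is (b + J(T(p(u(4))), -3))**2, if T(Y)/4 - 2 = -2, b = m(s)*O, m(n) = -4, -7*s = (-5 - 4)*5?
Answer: 225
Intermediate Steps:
s = 45/7 (s = -(-5 - 4)*5/7 = -(-9)*5/7 = -1/7*(-45) = 45/7 ≈ 6.4286)
p(C) = 1
b = -16 (b = -4*4 = -16)
T(Y) = 0 (T(Y) = 8 + 4*(-2) = 8 - 8 = 0)
(b + J(T(p(u(4))), -3))**2 = (-16 + 1)**2 = (-15)**2 = 225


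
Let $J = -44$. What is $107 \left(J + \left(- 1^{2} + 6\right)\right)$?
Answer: $-4173$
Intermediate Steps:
$107 \left(J + \left(- 1^{2} + 6\right)\right) = 107 \left(-44 + \left(- 1^{2} + 6\right)\right) = 107 \left(-44 + \left(\left(-1\right) 1 + 6\right)\right) = 107 \left(-44 + \left(-1 + 6\right)\right) = 107 \left(-44 + 5\right) = 107 \left(-39\right) = -4173$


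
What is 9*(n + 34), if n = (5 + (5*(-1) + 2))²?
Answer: 342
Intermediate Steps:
n = 4 (n = (5 + (-5 + 2))² = (5 - 3)² = 2² = 4)
9*(n + 34) = 9*(4 + 34) = 9*38 = 342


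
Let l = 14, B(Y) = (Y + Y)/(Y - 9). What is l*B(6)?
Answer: -56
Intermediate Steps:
B(Y) = 2*Y/(-9 + Y) (B(Y) = (2*Y)/(-9 + Y) = 2*Y/(-9 + Y))
l*B(6) = 14*(2*6/(-9 + 6)) = 14*(2*6/(-3)) = 14*(2*6*(-1/3)) = 14*(-4) = -56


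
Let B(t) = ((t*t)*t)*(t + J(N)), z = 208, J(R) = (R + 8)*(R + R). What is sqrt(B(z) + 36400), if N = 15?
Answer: 4*sqrt(505066211) ≈ 89895.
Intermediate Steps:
J(R) = 2*R*(8 + R) (J(R) = (8 + R)*(2*R) = 2*R*(8 + R))
B(t) = t**3*(690 + t) (B(t) = ((t*t)*t)*(t + 2*15*(8 + 15)) = (t**2*t)*(t + 2*15*23) = t**3*(t + 690) = t**3*(690 + t))
sqrt(B(z) + 36400) = sqrt(208**3*(690 + 208) + 36400) = sqrt(8998912*898 + 36400) = sqrt(8081022976 + 36400) = sqrt(8081059376) = 4*sqrt(505066211)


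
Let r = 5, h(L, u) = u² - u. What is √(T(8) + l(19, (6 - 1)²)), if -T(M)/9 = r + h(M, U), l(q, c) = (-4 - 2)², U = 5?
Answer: 3*I*√21 ≈ 13.748*I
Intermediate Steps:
l(q, c) = 36 (l(q, c) = (-6)² = 36)
T(M) = -225 (T(M) = -9*(5 + 5*(-1 + 5)) = -9*(5 + 5*4) = -9*(5 + 20) = -9*25 = -225)
√(T(8) + l(19, (6 - 1)²)) = √(-225 + 36) = √(-189) = 3*I*√21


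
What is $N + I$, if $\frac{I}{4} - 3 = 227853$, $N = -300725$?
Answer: $610699$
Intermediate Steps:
$I = 911424$ ($I = 12 + 4 \cdot 227853 = 12 + 911412 = 911424$)
$N + I = -300725 + 911424 = 610699$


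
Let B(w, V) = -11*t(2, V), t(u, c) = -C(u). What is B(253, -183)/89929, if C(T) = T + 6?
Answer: 88/89929 ≈ 0.00097855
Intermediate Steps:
C(T) = 6 + T
t(u, c) = -6 - u (t(u, c) = -(6 + u) = -6 - u)
B(w, V) = 88 (B(w, V) = -11*(-6 - 1*2) = -11*(-6 - 2) = -11*(-8) = 88)
B(253, -183)/89929 = 88/89929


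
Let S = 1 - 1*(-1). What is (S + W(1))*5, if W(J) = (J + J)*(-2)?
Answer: -10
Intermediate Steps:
S = 2 (S = 1 + 1 = 2)
W(J) = -4*J (W(J) = (2*J)*(-2) = -4*J)
(S + W(1))*5 = (2 - 4*1)*5 = (2 - 4)*5 = -2*5 = -10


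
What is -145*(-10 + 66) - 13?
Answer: -8133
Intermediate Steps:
-145*(-10 + 66) - 13 = -145*56 - 13 = -8120 - 13 = -8133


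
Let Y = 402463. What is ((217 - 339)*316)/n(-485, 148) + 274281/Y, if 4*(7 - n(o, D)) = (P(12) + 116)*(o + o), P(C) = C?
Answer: -88609511/158167959 ≈ -0.56022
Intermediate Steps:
n(o, D) = 7 - 64*o (n(o, D) = 7 - (12 + 116)*(o + o)/4 = 7 - 32*2*o = 7 - 64*o)
((217 - 339)*316)/n(-485, 148) + 274281/Y = ((217 - 339)*316)/(7 - 64*(-485)) + 274281/402463 = (-122*316)/(7 + 31040) + 274281*(1/402463) = -38552/31047 + 274281/402463 = -38552*1/31047 + 274281/402463 = -488/393 + 274281/402463 = -88609511/158167959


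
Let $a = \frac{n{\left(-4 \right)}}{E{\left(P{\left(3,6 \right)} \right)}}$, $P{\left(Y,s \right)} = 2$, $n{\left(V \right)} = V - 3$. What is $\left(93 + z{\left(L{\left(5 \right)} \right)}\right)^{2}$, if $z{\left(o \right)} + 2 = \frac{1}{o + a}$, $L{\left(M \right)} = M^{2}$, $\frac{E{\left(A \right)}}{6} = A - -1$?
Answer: $\frac{1626589561}{196249} \approx 8288.4$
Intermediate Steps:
$n{\left(V \right)} = -3 + V$ ($n{\left(V \right)} = V - 3 = -3 + V$)
$E{\left(A \right)} = 6 + 6 A$ ($E{\left(A \right)} = 6 \left(A - -1\right) = 6 \left(A + 1\right) = 6 \left(1 + A\right) = 6 + 6 A$)
$a = - \frac{7}{18}$ ($a = \frac{-3 - 4}{6 + 6 \cdot 2} = - \frac{7}{6 + 12} = - \frac{7}{18} \approx -0.38889$)
$z{\left(o \right)} = -2 + \frac{1}{- \frac{7}{18} + o}$ ($z{\left(o \right)} = -2 + \frac{1}{o - \frac{7}{18}} = -2 + \frac{1}{- \frac{7}{18} + o}$)
$\left(93 + z{\left(L{\left(5 \right)} \right)}\right)^{2} = \left(93 + \frac{4 \left(8 - 9 \cdot 5^{2}\right)}{-7 + 18 \cdot 5^{2}}\right)^{2} = \left(93 + \frac{4 \left(8 - 225\right)}{-7 + 18 \cdot 25}\right)^{2} = \left(93 + \frac{4 \left(8 - 225\right)}{-7 + 450}\right)^{2} = \left(93 + 4 \cdot \frac{1}{443} \left(-217\right)\right)^{2} = \left(93 - \frac{868}{443}\right)^{2} = \left(\frac{40331}{443}\right)^{2} = \frac{1626589561}{196249}$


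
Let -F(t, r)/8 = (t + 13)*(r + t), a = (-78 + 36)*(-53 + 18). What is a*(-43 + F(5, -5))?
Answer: -63210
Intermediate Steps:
a = 1470 (a = -42*(-35) = 1470)
F(t, r) = -8*(13 + t)*(r + t) (F(t, r) = -8*(t + 13)*(r + t) = -8*(13 + t)*(r + t))
a*(-43 + F(5, -5)) = 1470*(-43 + (-104*(-5) - 104*5 - 8*5² - 8*(-5)*5)) = 1470*(-43 + (520 - 520 - 8*25 + 200)) = 1470*(-43 + (520 - 520 - 200 + 200)) = 1470*(-43 + 0) = 1470*(-43) = -63210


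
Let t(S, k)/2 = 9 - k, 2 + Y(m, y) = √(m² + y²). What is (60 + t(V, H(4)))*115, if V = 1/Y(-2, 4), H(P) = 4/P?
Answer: 8740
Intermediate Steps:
Y(m, y) = -2 + √(m² + y²)
V = 1/(-2 + 2*√5) (V = 1/(-2 + √((-2)² + 4²)) = 1/(-2 + √(4 + 16)) = 1/(-2 + √20) = 1/(-2 + 2*√5) ≈ 0.40451)
t(S, k) = 18 - 2*k (t(S, k) = 2*(9 - k) = 18 - 2*k)
(60 + t(V, H(4)))*115 = (60 + (18 - 8/4))*115 = (60 + (18 - 2*1))*115 = (60 + (18 - 2))*115 = (60 + 16)*115 = 76*115 = 8740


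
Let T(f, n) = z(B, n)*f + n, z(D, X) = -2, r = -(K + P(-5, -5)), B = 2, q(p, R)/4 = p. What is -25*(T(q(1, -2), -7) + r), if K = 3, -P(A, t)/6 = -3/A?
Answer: 360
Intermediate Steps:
P(A, t) = 18/A (P(A, t) = -(-18)/A = 18/A)
q(p, R) = 4*p
r = ⅗ (r = -(3 + 18/(-5)) = -(3 + 18*(-⅕)) = -(3 - 18/5) = -1*(-⅗) = ⅗ ≈ 0.60000)
T(f, n) = n - 2*f (T(f, n) = -2*f + n = n - 2*f)
-25*(T(q(1, -2), -7) + r) = -25*((-7 - 8) + ⅗) = -25*(-15 + ⅗) = -25*(-72/5) = 360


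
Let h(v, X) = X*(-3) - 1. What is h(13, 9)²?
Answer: 784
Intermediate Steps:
h(v, X) = -1 - 3*X (h(v, X) = -3*X - 1 = -1 - 3*X)
h(13, 9)² = (-1 - 3*9)² = (-1 - 27)² = (-28)² = 784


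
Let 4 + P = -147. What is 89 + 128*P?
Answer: -19239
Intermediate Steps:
P = -151 (P = -4 - 147 = -151)
89 + 128*P = 89 + 128*(-151) = 89 - 19328 = -19239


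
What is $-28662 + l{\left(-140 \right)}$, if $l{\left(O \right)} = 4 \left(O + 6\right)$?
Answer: $-29198$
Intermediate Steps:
$l{\left(O \right)} = 24 + 4 O$ ($l{\left(O \right)} = 4 \left(6 + O\right) = 24 + 4 O$)
$-28662 + l{\left(-140 \right)} = -28662 + \left(24 + 4 \left(-140\right)\right) = -28662 + \left(24 - 560\right) = -28662 - 536 = -29198$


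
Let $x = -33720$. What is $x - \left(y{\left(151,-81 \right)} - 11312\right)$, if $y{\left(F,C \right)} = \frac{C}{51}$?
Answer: $- \frac{380909}{17} \approx -22406.0$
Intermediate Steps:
$y{\left(F,C \right)} = \frac{C}{51}$ ($y{\left(F,C \right)} = C \frac{1}{51} = \frac{C}{51}$)
$x - \left(y{\left(151,-81 \right)} - 11312\right) = -33720 - \left(\frac{1}{51} \left(-81\right) - 11312\right) = -33720 - \left(- \frac{27}{17} - 11312\right) = -33720 - - \frac{192331}{17} = -33720 + \frac{192331}{17} = - \frac{380909}{17}$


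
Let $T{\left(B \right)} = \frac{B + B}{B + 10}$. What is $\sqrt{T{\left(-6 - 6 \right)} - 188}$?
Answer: $4 i \sqrt{11} \approx 13.266 i$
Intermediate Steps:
$T{\left(B \right)} = \frac{2 B}{10 + B}$
$\sqrt{T{\left(-6 - 6 \right)} - 188} = \sqrt{\frac{2 \left(-6 - 6\right)}{10 - 12} - 188} = \sqrt{2 \left(-12\right) \frac{1}{10 - 12} - 188} = \sqrt{2 \left(-12\right) \frac{1}{-2} - 188} = \sqrt{2 \left(-12\right) \left(- \frac{1}{2}\right) - 188} = \sqrt{12 - 188} = \sqrt{-176} = 4 i \sqrt{11}$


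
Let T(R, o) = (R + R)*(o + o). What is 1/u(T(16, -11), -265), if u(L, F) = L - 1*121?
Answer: -1/825 ≈ -0.0012121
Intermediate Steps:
T(R, o) = 4*R*o (T(R, o) = (2*R)*(2*o) = 4*R*o)
u(L, F) = -121 + L (u(L, F) = L - 121 = -121 + L)
1/u(T(16, -11), -265) = 1/(-121 + 4*16*(-11)) = 1/(-121 - 704) = 1/(-825) = -1/825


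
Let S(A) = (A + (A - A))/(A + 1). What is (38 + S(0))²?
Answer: 1444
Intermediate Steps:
S(A) = A/(1 + A) (S(A) = (A + 0)/(1 + A) = A/(1 + A))
(38 + S(0))² = (38 + 0/(1 + 0))² = (38 + 0/1)² = (38 + 0*1)² = (38 + 0)² = 38² = 1444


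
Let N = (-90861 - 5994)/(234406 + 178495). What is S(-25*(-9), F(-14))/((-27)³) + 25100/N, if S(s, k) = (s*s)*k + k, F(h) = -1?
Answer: -13599071282138/127093131 ≈ -1.0700e+5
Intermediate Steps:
N = -96855/412901 ≈ -0.23457
S(s, k) = k + k*s² (S(s, k) = s²*k + k = k*s² + k = k + k*s²)
S(-25*(-9), F(-14))/((-27)³) + 25100/N = (-(1 + (-25*(-9))²))/((-27)³) + 25100/(-96855/412901) = -(1 + 225²)/(-19683) + 25100*(-412901/96855) = -(1 + 50625)*(-1/19683) - 2072763020/19371 = -1*50626*(-1/19683) - 2072763020/19371 = -50626*(-1/19683) - 2072763020/19371 = 50626/19683 - 2072763020/19371 = -13599071282138/127093131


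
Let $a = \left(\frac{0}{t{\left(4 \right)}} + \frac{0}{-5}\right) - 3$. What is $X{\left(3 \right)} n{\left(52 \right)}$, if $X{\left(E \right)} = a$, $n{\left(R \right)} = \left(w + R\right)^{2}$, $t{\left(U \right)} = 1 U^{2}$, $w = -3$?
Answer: $-7203$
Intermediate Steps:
$t{\left(U \right)} = U^{2}$
$n{\left(R \right)} = \left(-3 + R\right)^{2}$
$a = -3$ ($a = \left(\frac{0}{4^{2}} + \frac{0}{-5}\right) - 3 = \left(\frac{0}{16} + 0 \left(- \frac{1}{5}\right)\right) - 3 = \left(0 \cdot \frac{1}{16} + 0\right) - 3 = \left(0 + 0\right) - 3 = 0 - 3 = -3$)
$X{\left(E \right)} = -3$
$X{\left(3 \right)} n{\left(52 \right)} = - 3 \left(-3 + 52\right)^{2} = - 3 \cdot 49^{2} = \left(-3\right) 2401 = -7203$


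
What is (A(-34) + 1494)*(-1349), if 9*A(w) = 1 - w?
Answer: -18185869/9 ≈ -2.0207e+6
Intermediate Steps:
A(w) = ⅑ - w/9 (A(w) = (1 - w)/9 = ⅑ - w/9)
(A(-34) + 1494)*(-1349) = ((⅑ - ⅑*(-34)) + 1494)*(-1349) = ((⅑ + 34/9) + 1494)*(-1349) = (35/9 + 1494)*(-1349) = (13481/9)*(-1349) = -18185869/9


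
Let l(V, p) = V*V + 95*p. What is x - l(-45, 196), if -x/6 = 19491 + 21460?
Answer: -266351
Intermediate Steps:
l(V, p) = V² + 95*p
x = -245706 (x = -6*(19491 + 21460) = -6*40951 = -245706)
x - l(-45, 196) = -245706 - ((-45)² + 95*196) = -245706 - (2025 + 18620) = -245706 - 1*20645 = -245706 - 20645 = -266351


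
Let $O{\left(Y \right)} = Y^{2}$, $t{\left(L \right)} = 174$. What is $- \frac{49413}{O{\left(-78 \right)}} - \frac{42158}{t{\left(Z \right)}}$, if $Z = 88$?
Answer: $- \frac{377617}{1508} \approx -250.41$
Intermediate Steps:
$- \frac{49413}{O{\left(-78 \right)}} - \frac{42158}{t{\left(Z \right)}} = - \frac{49413}{\left(-78\right)^{2}} - \frac{42158}{174} = - \frac{49413}{6084} - \frac{21079}{87} = \left(-49413\right) \frac{1}{6084} - \frac{21079}{87} = - \frac{1267}{156} - \frac{21079}{87} = - \frac{377617}{1508}$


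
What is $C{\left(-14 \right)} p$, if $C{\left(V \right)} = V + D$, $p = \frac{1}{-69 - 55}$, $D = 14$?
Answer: $0$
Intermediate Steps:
$p = - \frac{1}{124}$ ($p = \frac{1}{-124} = - \frac{1}{124} \approx -0.0080645$)
$C{\left(V \right)} = 14 + V$ ($C{\left(V \right)} = V + 14 = 14 + V$)
$C{\left(-14 \right)} p = \left(14 - 14\right) \left(- \frac{1}{124}\right) = 0 \left(- \frac{1}{124}\right) = 0$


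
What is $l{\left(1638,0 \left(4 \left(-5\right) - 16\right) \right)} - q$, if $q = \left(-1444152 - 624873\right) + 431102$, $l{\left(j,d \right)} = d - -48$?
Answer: $1637971$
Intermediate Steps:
$l{\left(j,d \right)} = 48 + d$ ($l{\left(j,d \right)} = d + 48 = 48 + d$)
$q = -1637923$ ($q = -2069025 + 431102 = -1637923$)
$l{\left(1638,0 \left(4 \left(-5\right) - 16\right) \right)} - q = \left(48 + 0 \left(4 \left(-5\right) - 16\right)\right) - -1637923 = \left(48 + 0 \left(-20 - 16\right)\right) + 1637923 = \left(48 + 0 \left(-36\right)\right) + 1637923 = \left(48 + 0\right) + 1637923 = 48 + 1637923 = 1637971$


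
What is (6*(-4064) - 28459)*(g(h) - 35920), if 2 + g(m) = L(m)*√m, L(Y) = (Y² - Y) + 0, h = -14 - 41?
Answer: 1898226246 - 162756440*I*√55 ≈ 1.8982e+9 - 1.207e+9*I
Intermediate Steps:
h = -55
L(Y) = Y² - Y
g(m) = -2 + m^(3/2)*(-1 + m) (g(m) = -2 + (m*(-1 + m))*√m = -2 + m^(3/2)*(-1 + m))
(6*(-4064) - 28459)*(g(h) - 35920) = (6*(-4064) - 28459)*((-2 + (-55)^(3/2)*(-1 - 55)) - 35920) = (-24384 - 28459)*((-2 - 55*I*√55*(-56)) - 35920) = -52843*((-2 + 3080*I*√55) - 35920) = -52843*(-35922 + 3080*I*√55) = 1898226246 - 162756440*I*√55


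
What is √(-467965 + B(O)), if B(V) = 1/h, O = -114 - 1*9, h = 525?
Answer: 2*I*√1289828526/105 ≈ 684.08*I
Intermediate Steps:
O = -123 (O = -114 - 9 = -123)
B(V) = 1/525
√(-467965 + B(O)) = √(-467965 + 1/525) = √(-245681624/525) = 2*I*√1289828526/105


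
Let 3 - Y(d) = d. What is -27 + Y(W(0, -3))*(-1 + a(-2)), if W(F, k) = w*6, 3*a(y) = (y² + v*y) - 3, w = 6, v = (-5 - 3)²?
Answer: 1403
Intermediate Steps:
v = 64 (v = (-8)² = 64)
a(y) = -1 + y²/3 + 64*y/3 (a(y) = ((y² + 64*y) - 3)/3 = (-3 + y² + 64*y)/3 = -1 + y²/3 + 64*y/3)
W(F, k) = 36 (W(F, k) = 6*6 = 36)
Y(d) = 3 - d
-27 + Y(W(0, -3))*(-1 + a(-2)) = -27 + (3 - 1*36)*(-1 + (-1 + (⅓)*(-2)² + (64/3)*(-2))) = -27 + (3 - 36)*(-1 + (-1 + (⅓)*4 - 128/3)) = -27 - 33*(-1 + (-1 + 4/3 - 128/3)) = -27 - 33*(-1 - 127/3) = -27 - 33*(-130/3) = -27 + 1430 = 1403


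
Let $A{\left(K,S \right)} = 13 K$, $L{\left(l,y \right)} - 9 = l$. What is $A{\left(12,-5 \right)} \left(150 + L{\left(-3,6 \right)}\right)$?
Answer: $24336$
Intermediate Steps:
$L{\left(l,y \right)} = 9 + l$
$A{\left(12,-5 \right)} \left(150 + L{\left(-3,6 \right)}\right) = 13 \cdot 12 \left(150 + \left(9 - 3\right)\right) = 156 \left(150 + 6\right) = 156 \cdot 156 = 24336$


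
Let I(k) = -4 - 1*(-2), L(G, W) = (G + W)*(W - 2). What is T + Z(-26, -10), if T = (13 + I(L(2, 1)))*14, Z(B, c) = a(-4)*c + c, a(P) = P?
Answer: 184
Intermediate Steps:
L(G, W) = (-2 + W)*(G + W) (L(G, W) = (G + W)*(-2 + W) = (-2 + W)*(G + W))
Z(B, c) = -3*c (Z(B, c) = -4*c + c = -3*c)
I(k) = -2 (I(k) = -4 + 2 = -2)
T = 154 (T = (13 - 2)*14 = 11*14 = 154)
T + Z(-26, -10) = 154 - 3*(-10) = 154 + 30 = 184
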